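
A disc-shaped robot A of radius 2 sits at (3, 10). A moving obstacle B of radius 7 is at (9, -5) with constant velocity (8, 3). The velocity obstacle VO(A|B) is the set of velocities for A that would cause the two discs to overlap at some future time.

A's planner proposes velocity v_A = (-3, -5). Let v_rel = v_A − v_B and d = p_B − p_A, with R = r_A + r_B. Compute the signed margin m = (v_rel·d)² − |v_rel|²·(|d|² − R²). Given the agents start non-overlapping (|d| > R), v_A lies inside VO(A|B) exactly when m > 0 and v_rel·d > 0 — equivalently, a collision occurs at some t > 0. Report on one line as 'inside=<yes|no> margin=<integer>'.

d = (6, -15),  |d|² = 261;  R = 2+7 = 9,  c = 261−9² = 180
v_rel = (-11, -8),  |v_rel|² = 185;  v_rel·d = (-11)·(6) + (-8)·(-15) = 54
185·t² − 108·t + 180 = 0  ⇒  m = 54² − 185·180 = -30384
m = -30384 < 0,  v_rel·d = 54 > 0  ⇒  outside

inside=no margin=-30384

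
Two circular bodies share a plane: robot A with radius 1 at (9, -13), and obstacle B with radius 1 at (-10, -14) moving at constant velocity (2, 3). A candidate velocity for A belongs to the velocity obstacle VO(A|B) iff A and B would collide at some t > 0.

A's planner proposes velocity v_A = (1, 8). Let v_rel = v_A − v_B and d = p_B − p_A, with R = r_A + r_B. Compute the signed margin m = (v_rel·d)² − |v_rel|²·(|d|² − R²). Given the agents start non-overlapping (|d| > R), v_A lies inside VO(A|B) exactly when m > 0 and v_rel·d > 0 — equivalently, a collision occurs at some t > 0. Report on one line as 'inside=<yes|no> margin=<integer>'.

d = (-19, -1),  |d|² = 362;  R = 1+1 = 2,  c = 362−2² = 358
v_rel = (-1, 5),  |v_rel|² = 26;  v_rel·d = (-1)·(-19) + (5)·(-1) = 14
26·t² − 28·t + 358 = 0  ⇒  m = 14² − 26·358 = -9112
m = -9112 < 0,  v_rel·d = 14 > 0  ⇒  outside

inside=no margin=-9112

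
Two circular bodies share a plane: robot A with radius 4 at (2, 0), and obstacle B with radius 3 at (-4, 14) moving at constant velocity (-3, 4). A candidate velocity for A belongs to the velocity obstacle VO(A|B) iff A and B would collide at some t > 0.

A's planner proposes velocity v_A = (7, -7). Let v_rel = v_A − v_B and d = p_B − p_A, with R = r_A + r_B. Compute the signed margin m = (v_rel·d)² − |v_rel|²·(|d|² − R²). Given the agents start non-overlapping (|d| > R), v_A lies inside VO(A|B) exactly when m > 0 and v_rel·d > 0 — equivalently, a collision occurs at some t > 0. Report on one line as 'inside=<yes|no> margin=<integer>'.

d = (-6, 14),  |d|² = 232;  R = 4+3 = 7,  c = 232−7² = 183
v_rel = (10, -11),  |v_rel|² = 221;  v_rel·d = (10)·(-6) + (-11)·(14) = -214
221·t² + 428·t + 183 = 0  ⇒  m = (-214)² − 221·183 = 5353
m = 5353 > 0,  v_rel·d = -214 < 0  ⇒  outside

inside=no margin=5353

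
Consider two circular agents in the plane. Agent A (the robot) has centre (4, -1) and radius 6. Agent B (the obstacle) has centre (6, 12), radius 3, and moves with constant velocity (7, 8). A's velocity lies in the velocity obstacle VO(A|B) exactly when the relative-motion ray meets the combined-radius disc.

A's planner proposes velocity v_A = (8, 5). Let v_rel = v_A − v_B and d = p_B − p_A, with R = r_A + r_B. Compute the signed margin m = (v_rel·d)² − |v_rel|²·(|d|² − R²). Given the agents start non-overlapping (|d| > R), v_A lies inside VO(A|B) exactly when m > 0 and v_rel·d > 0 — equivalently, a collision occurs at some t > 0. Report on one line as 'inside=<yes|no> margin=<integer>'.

d = (2, 13),  |d|² = 173;  R = 6+3 = 9,  c = 173−9² = 92
v_rel = (1, -3),  |v_rel|² = 10;  v_rel·d = (1)·(2) + (-3)·(13) = -37
10·t² + 74·t + 92 = 0  ⇒  m = (-37)² − 10·92 = 449
m = 449 > 0,  v_rel·d = -37 < 0  ⇒  outside

inside=no margin=449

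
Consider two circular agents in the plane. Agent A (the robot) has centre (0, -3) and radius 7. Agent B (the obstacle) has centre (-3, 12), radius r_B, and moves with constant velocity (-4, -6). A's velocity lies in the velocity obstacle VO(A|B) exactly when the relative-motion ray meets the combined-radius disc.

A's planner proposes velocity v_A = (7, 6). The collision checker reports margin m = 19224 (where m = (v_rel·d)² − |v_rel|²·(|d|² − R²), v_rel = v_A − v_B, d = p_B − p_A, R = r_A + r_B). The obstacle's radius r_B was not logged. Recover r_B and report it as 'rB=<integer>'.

m = 19224
d = (-3, 15);  v_rel = (11, 12),  |v_rel|² = 265
v_rel×d = (11)·(15) − (12)·(-3) = 201
since m = R²·265 − 201²:  R² = (40401 + 19224) / 265 = 225
R = √225 = 15  ⇒  r_B = 15 − 7 = 8

rB=8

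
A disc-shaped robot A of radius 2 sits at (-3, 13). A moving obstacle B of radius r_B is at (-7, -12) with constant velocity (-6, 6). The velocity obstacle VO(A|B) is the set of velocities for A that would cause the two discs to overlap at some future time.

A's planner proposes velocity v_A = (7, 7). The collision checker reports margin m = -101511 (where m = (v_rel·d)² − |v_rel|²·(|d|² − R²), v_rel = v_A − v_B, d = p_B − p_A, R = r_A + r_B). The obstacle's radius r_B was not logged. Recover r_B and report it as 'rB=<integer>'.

m = -101511
d = (-4, -25);  v_rel = (13, 1),  |v_rel|² = 170
v_rel×d = (13)·(-25) − (1)·(-4) = -321
since m = R²·170 − (-321)²:  R² = (103041 + -101511) / 170 = 9
R = √9 = 3  ⇒  r_B = 3 − 2 = 1

rB=1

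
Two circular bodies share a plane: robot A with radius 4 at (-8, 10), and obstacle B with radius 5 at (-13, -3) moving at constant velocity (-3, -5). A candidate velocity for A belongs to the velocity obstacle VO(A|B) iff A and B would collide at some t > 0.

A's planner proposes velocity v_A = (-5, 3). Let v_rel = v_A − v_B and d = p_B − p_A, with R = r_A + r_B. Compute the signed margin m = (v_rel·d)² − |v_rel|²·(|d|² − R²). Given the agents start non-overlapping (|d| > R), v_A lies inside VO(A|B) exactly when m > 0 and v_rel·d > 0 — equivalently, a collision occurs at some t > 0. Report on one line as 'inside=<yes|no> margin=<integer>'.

d = (-5, -13),  |d|² = 194;  R = 4+5 = 9,  c = 194−9² = 113
v_rel = (-2, 8),  |v_rel|² = 68;  v_rel·d = (-2)·(-5) + (8)·(-13) = -94
68·t² + 188·t + 113 = 0  ⇒  m = (-94)² − 68·113 = 1152
m = 1152 > 0,  v_rel·d = -94 < 0  ⇒  outside

inside=no margin=1152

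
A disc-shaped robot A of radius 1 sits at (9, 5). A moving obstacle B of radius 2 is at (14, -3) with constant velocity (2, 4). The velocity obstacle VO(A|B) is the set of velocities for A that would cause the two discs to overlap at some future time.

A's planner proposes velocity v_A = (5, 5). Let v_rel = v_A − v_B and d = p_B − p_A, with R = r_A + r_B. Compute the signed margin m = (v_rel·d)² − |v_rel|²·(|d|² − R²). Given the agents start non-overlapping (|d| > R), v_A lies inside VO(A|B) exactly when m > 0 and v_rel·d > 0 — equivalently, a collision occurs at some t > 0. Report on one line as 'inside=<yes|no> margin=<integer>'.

d = (5, -8),  |d|² = 89;  R = 1+2 = 3,  c = 89−3² = 80
v_rel = (3, 1),  |v_rel|² = 10;  v_rel·d = (3)·(5) + (1)·(-8) = 7
10·t² − 14·t + 80 = 0  ⇒  m = 7² − 10·80 = -751
m = -751 < 0,  v_rel·d = 7 > 0  ⇒  outside

inside=no margin=-751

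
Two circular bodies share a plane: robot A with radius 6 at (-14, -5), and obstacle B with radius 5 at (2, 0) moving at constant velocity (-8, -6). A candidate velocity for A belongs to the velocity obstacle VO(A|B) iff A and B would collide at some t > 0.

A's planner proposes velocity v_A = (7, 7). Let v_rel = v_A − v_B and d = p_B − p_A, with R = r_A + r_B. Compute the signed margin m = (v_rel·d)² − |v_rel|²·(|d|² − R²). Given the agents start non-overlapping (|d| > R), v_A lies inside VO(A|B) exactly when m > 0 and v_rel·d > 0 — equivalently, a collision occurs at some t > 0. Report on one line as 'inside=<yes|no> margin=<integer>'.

d = (16, 5),  |d|² = 281;  R = 6+5 = 11,  c = 281−11² = 160
v_rel = (15, 13),  |v_rel|² = 394;  v_rel·d = (15)·(16) + (13)·(5) = 305
394·t² − 610·t + 160 = 0  ⇒  m = 305² − 394·160 = 29985
m = 29985 > 0,  v_rel·d = 305 > 0  ⇒  inside

inside=yes margin=29985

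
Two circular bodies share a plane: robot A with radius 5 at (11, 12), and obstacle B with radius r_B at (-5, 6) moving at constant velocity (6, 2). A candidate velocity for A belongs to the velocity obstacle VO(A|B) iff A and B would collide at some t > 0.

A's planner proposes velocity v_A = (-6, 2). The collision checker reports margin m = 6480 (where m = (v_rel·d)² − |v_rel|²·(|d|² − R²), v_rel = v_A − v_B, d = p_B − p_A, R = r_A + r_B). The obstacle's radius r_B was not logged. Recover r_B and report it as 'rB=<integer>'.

m = 6480
d = (-16, -6);  v_rel = (-12, 0),  |v_rel|² = 144
v_rel×d = (-12)·(-6) − (0)·(-16) = 72
since m = R²·144 − 72²:  R² = (5184 + 6480) / 144 = 81
R = √81 = 9  ⇒  r_B = 9 − 5 = 4

rB=4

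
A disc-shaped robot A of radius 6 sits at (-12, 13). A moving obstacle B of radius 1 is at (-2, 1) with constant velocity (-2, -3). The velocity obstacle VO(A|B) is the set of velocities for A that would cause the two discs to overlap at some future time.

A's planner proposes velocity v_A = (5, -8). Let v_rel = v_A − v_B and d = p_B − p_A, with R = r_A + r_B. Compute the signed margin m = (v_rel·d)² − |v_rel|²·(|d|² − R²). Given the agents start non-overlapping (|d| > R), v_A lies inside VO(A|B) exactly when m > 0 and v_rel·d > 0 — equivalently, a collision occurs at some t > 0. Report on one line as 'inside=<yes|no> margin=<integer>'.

d = (10, -12),  |d|² = 244;  R = 6+1 = 7,  c = 244−7² = 195
v_rel = (7, -5),  |v_rel|² = 74;  v_rel·d = (7)·(10) + (-5)·(-12) = 130
74·t² − 260·t + 195 = 0  ⇒  m = 130² − 74·195 = 2470
m = 2470 > 0,  v_rel·d = 130 > 0  ⇒  inside

inside=yes margin=2470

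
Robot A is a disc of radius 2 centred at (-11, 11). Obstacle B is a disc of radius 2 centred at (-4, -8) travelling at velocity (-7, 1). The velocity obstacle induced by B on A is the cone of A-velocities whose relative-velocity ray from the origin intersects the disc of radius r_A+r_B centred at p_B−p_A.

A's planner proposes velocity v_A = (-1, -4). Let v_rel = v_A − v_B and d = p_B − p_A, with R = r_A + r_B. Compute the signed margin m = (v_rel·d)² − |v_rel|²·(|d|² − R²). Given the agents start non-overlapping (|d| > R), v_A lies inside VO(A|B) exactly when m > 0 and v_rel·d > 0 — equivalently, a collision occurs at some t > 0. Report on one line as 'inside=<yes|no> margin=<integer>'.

d = (7, -19),  |d|² = 410;  R = 2+2 = 4,  c = 410−4² = 394
v_rel = (6, -5),  |v_rel|² = 61;  v_rel·d = (6)·(7) + (-5)·(-19) = 137
61·t² − 274·t + 394 = 0  ⇒  m = 137² − 61·394 = -5265
m = -5265 < 0,  v_rel·d = 137 > 0  ⇒  outside

inside=no margin=-5265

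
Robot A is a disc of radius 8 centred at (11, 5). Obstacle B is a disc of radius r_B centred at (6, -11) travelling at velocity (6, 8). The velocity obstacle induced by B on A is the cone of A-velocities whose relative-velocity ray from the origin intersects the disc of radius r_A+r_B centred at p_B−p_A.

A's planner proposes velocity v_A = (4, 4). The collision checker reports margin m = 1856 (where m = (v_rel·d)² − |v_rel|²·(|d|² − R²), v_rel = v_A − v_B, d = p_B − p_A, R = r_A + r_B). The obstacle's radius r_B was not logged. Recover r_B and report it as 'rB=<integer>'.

m = 1856
d = (-5, -16);  v_rel = (-2, -4),  |v_rel|² = 20
v_rel×d = (-2)·(-16) − (-4)·(-5) = 12
since m = R²·20 − 12²:  R² = (144 + 1856) / 20 = 100
R = √100 = 10  ⇒  r_B = 10 − 8 = 2

rB=2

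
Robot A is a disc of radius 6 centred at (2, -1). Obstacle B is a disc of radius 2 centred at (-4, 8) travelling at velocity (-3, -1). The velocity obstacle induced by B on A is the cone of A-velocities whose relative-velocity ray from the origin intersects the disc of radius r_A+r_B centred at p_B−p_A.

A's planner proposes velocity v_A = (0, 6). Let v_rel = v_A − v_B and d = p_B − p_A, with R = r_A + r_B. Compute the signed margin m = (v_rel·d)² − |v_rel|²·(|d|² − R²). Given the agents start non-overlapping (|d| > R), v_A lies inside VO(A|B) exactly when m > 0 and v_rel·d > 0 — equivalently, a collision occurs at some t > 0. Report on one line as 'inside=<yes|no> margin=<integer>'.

d = (-6, 9),  |d|² = 117;  R = 6+2 = 8,  c = 117−8² = 53
v_rel = (3, 7),  |v_rel|² = 58;  v_rel·d = (3)·(-6) + (7)·(9) = 45
58·t² − 90·t + 53 = 0  ⇒  m = 45² − 58·53 = -1049
m = -1049 < 0,  v_rel·d = 45 > 0  ⇒  outside

inside=no margin=-1049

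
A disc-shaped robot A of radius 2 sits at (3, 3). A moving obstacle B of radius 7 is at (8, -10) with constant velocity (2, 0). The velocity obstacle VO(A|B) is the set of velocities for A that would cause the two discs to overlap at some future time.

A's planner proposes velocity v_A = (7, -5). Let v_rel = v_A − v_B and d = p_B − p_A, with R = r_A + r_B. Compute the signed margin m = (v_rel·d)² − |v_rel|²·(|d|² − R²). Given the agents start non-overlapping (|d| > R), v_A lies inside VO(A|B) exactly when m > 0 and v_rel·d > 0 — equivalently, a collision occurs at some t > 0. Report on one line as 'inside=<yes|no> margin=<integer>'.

d = (5, -13),  |d|² = 194;  R = 2+7 = 9,  c = 194−9² = 113
v_rel = (5, -5),  |v_rel|² = 50;  v_rel·d = (5)·(5) + (-5)·(-13) = 90
50·t² − 180·t + 113 = 0  ⇒  m = 90² − 50·113 = 2450
m = 2450 > 0,  v_rel·d = 90 > 0  ⇒  inside

inside=yes margin=2450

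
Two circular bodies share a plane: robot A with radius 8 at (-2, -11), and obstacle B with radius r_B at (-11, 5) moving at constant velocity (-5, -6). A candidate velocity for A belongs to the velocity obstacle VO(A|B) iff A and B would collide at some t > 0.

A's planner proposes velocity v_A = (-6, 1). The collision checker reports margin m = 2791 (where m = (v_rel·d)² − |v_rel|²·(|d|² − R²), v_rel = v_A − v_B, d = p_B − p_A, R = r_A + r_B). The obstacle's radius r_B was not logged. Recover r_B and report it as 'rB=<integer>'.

m = 2791
d = (-9, 16);  v_rel = (-1, 7),  |v_rel|² = 50
v_rel×d = (-1)·(16) − (7)·(-9) = 47
since m = R²·50 − 47²:  R² = (2209 + 2791) / 50 = 100
R = √100 = 10  ⇒  r_B = 10 − 8 = 2

rB=2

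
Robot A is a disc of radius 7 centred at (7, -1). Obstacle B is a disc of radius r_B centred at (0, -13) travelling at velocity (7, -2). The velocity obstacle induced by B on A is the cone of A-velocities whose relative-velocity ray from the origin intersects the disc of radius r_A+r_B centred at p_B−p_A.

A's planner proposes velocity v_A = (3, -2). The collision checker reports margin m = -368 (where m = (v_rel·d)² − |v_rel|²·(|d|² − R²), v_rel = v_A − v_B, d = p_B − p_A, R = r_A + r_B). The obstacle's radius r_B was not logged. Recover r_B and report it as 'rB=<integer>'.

m = -368
d = (-7, -12);  v_rel = (-4, 0),  |v_rel|² = 16
v_rel×d = (-4)·(-12) − (0)·(-7) = 48
since m = R²·16 − 48²:  R² = (2304 + -368) / 16 = 121
R = √121 = 11  ⇒  r_B = 11 − 7 = 4

rB=4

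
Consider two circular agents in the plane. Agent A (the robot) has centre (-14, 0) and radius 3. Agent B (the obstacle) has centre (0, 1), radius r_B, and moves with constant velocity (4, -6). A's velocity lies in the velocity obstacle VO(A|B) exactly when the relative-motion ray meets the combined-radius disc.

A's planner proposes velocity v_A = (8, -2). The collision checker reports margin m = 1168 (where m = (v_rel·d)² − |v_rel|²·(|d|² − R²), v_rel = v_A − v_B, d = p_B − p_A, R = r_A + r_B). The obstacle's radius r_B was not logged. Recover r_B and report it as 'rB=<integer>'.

m = 1168
d = (14, 1);  v_rel = (4, 4),  |v_rel|² = 32
v_rel×d = (4)·(1) − (4)·(14) = -52
since m = R²·32 − (-52)²:  R² = (2704 + 1168) / 32 = 121
R = √121 = 11  ⇒  r_B = 11 − 3 = 8

rB=8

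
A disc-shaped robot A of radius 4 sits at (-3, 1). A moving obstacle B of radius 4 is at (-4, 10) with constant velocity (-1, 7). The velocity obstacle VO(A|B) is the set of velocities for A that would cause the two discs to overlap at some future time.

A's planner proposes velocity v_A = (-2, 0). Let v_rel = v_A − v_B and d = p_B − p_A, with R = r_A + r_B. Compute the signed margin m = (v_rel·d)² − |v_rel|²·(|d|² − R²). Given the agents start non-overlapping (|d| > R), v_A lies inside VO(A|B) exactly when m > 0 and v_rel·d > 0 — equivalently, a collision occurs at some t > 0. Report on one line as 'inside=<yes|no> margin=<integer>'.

d = (-1, 9),  |d|² = 82;  R = 4+4 = 8,  c = 82−8² = 18
v_rel = (-1, -7),  |v_rel|² = 50;  v_rel·d = (-1)·(-1) + (-7)·(9) = -62
50·t² + 124·t + 18 = 0  ⇒  m = (-62)² − 50·18 = 2944
m = 2944 > 0,  v_rel·d = -62 < 0  ⇒  outside

inside=no margin=2944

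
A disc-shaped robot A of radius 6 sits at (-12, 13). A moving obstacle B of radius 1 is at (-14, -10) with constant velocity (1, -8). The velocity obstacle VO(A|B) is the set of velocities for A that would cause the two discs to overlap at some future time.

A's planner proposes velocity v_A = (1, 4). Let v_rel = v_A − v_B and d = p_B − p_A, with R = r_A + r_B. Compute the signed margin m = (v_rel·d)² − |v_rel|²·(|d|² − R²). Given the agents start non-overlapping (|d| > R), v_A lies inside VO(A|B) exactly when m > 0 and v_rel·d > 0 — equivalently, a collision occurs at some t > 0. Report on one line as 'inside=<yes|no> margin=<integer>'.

d = (-2, -23),  |d|² = 533;  R = 6+1 = 7,  c = 533−7² = 484
v_rel = (0, 12),  |v_rel|² = 144;  v_rel·d = (0)·(-2) + (12)·(-23) = -276
144·t² + 552·t + 484 = 0  ⇒  m = (-276)² − 144·484 = 6480
m = 6480 > 0,  v_rel·d = -276 < 0  ⇒  outside

inside=no margin=6480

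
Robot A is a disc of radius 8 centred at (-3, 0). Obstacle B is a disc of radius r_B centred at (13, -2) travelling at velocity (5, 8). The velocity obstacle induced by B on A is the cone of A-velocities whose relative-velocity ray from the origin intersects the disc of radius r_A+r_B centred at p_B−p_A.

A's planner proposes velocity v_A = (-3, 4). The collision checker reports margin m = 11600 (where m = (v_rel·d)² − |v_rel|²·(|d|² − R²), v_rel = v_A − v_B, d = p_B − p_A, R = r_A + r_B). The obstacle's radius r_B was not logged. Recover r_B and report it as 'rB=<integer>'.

m = 11600
d = (16, -2);  v_rel = (-8, -4),  |v_rel|² = 80
v_rel×d = (-8)·(-2) − (-4)·(16) = 80
since m = R²·80 − 80²:  R² = (6400 + 11600) / 80 = 225
R = √225 = 15  ⇒  r_B = 15 − 8 = 7

rB=7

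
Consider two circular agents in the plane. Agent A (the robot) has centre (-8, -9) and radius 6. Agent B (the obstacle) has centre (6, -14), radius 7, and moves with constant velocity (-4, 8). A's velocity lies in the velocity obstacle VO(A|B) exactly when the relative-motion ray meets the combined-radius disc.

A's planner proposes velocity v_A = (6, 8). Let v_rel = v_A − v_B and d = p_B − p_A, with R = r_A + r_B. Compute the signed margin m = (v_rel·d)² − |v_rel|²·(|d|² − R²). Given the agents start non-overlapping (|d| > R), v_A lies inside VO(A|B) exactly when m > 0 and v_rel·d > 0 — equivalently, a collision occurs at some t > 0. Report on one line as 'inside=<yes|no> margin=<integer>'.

d = (14, -5),  |d|² = 221;  R = 6+7 = 13,  c = 221−13² = 52
v_rel = (10, 0),  |v_rel|² = 100;  v_rel·d = (10)·(14) + (0)·(-5) = 140
100·t² − 280·t + 52 = 0  ⇒  m = 140² − 100·52 = 14400
m = 14400 > 0,  v_rel·d = 140 > 0  ⇒  inside

inside=yes margin=14400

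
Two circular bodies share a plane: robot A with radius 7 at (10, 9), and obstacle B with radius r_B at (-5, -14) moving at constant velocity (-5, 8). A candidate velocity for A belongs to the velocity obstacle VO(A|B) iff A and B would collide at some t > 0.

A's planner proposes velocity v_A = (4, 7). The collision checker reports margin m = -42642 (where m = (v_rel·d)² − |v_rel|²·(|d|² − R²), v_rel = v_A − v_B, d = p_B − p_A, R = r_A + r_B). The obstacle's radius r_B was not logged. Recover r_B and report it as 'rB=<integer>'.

m = -42642
d = (-15, -23);  v_rel = (9, -1),  |v_rel|² = 82
v_rel×d = (9)·(-23) − (-1)·(-15) = -222
since m = R²·82 − (-222)²:  R² = (49284 + -42642) / 82 = 81
R = √81 = 9  ⇒  r_B = 9 − 7 = 2

rB=2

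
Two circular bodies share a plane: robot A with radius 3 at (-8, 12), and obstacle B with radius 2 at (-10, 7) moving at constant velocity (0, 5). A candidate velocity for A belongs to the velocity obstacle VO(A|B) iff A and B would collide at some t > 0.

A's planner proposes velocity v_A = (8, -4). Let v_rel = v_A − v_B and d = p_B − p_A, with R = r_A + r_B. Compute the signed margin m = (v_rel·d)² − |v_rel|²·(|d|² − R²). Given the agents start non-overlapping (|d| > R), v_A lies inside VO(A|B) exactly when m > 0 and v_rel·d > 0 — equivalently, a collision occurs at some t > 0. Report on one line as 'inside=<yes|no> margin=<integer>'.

d = (-2, -5),  |d|² = 29;  R = 3+2 = 5,  c = 29−5² = 4
v_rel = (8, -9),  |v_rel|² = 145;  v_rel·d = (8)·(-2) + (-9)·(-5) = 29
145·t² − 58·t + 4 = 0  ⇒  m = 29² − 145·4 = 261
m = 261 > 0,  v_rel·d = 29 > 0  ⇒  inside

inside=yes margin=261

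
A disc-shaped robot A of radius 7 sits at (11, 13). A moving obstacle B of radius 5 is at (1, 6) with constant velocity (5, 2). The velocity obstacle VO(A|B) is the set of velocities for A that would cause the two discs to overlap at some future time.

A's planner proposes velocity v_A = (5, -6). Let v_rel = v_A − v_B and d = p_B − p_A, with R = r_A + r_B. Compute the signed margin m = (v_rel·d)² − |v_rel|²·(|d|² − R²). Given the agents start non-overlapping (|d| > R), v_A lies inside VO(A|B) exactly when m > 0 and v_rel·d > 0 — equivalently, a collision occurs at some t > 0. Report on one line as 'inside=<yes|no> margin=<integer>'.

d = (-10, -7),  |d|² = 149;  R = 7+5 = 12,  c = 149−12² = 5
v_rel = (0, -8),  |v_rel|² = 64;  v_rel·d = (0)·(-10) + (-8)·(-7) = 56
64·t² − 112·t + 5 = 0  ⇒  m = 56² − 64·5 = 2816
m = 2816 > 0,  v_rel·d = 56 > 0  ⇒  inside

inside=yes margin=2816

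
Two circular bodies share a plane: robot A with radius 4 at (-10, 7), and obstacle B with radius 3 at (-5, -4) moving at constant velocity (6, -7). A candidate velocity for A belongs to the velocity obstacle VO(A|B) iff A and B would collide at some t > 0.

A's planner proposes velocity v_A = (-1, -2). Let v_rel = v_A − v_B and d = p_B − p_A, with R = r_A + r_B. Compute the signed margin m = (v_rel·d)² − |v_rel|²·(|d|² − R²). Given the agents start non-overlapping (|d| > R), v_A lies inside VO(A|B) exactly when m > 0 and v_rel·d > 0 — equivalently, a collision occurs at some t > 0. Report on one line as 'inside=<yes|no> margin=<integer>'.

d = (5, -11),  |d|² = 146;  R = 4+3 = 7,  c = 146−7² = 97
v_rel = (-7, 5),  |v_rel|² = 74;  v_rel·d = (-7)·(5) + (5)·(-11) = -90
74·t² + 180·t + 97 = 0  ⇒  m = (-90)² − 74·97 = 922
m = 922 > 0,  v_rel·d = -90 < 0  ⇒  outside

inside=no margin=922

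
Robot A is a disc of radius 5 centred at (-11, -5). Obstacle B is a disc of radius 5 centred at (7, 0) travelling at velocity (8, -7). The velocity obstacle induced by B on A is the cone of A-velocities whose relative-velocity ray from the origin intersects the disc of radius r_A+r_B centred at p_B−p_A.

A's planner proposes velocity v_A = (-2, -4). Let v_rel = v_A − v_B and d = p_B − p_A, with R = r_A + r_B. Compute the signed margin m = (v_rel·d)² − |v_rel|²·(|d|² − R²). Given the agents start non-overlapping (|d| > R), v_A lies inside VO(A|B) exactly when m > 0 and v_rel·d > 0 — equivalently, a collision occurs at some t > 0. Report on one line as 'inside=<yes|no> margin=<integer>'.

d = (18, 5),  |d|² = 349;  R = 5+5 = 10,  c = 349−10² = 249
v_rel = (-10, 3),  |v_rel|² = 109;  v_rel·d = (-10)·(18) + (3)·(5) = -165
109·t² + 330·t + 249 = 0  ⇒  m = (-165)² − 109·249 = 84
m = 84 > 0,  v_rel·d = -165 < 0  ⇒  outside

inside=no margin=84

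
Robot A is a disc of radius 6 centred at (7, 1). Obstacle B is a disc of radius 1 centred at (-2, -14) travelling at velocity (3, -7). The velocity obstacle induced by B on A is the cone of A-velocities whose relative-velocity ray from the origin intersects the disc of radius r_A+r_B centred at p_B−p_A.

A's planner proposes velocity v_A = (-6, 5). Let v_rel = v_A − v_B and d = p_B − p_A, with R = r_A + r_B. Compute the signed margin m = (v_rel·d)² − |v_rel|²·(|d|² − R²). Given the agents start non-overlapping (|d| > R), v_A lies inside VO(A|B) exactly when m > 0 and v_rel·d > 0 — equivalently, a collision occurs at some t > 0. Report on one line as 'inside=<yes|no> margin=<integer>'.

d = (-9, -15),  |d|² = 306;  R = 6+1 = 7,  c = 306−7² = 257
v_rel = (-9, 12),  |v_rel|² = 225;  v_rel·d = (-9)·(-9) + (12)·(-15) = -99
225·t² + 198·t + 257 = 0  ⇒  m = (-99)² − 225·257 = -48024
m = -48024 < 0,  v_rel·d = -99 < 0  ⇒  outside

inside=no margin=-48024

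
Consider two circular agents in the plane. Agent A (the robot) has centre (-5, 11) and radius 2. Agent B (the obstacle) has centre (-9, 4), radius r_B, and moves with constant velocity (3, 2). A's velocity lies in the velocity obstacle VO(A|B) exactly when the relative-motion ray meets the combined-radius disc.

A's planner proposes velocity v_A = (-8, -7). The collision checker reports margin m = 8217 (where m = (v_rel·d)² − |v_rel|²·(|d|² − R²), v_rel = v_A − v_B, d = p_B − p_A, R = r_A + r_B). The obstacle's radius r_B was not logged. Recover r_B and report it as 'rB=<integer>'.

m = 8217
d = (-4, -7);  v_rel = (-11, -9),  |v_rel|² = 202
v_rel×d = (-11)·(-7) − (-9)·(-4) = 41
since m = R²·202 − 41²:  R² = (1681 + 8217) / 202 = 49
R = √49 = 7  ⇒  r_B = 7 − 2 = 5

rB=5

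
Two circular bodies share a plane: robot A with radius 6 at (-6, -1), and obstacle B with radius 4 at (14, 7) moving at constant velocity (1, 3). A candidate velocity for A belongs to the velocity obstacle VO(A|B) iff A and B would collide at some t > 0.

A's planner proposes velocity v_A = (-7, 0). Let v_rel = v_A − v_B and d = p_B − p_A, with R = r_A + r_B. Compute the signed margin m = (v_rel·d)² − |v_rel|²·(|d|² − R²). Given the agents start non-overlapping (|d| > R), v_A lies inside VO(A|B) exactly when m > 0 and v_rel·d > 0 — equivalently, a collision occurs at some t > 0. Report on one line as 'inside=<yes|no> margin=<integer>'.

d = (20, 8),  |d|² = 464;  R = 6+4 = 10,  c = 464−10² = 364
v_rel = (-8, -3),  |v_rel|² = 73;  v_rel·d = (-8)·(20) + (-3)·(8) = -184
73·t² + 368·t + 364 = 0  ⇒  m = (-184)² − 73·364 = 7284
m = 7284 > 0,  v_rel·d = -184 < 0  ⇒  outside

inside=no margin=7284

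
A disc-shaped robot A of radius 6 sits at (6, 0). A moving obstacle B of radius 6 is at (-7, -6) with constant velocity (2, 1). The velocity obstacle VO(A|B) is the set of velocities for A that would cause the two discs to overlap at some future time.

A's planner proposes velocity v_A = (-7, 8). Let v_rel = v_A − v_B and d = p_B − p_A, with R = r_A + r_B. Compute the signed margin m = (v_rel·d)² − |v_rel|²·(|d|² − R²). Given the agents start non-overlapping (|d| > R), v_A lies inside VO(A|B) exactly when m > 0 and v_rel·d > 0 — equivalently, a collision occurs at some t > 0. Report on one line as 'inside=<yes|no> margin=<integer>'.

d = (-13, -6),  |d|² = 205;  R = 6+6 = 12,  c = 205−12² = 61
v_rel = (-9, 7),  |v_rel|² = 130;  v_rel·d = (-9)·(-13) + (7)·(-6) = 75
130·t² − 150·t + 61 = 0  ⇒  m = 75² − 130·61 = -2305
m = -2305 < 0,  v_rel·d = 75 > 0  ⇒  outside

inside=no margin=-2305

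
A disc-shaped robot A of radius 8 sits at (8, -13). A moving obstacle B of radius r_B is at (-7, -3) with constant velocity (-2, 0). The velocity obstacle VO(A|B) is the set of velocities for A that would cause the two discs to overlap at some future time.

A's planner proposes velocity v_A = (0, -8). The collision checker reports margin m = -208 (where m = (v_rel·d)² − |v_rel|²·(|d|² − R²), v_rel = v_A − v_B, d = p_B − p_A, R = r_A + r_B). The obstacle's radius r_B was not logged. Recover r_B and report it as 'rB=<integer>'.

m = -208
d = (-15, 10);  v_rel = (2, -8),  |v_rel|² = 68
v_rel×d = (2)·(10) − (-8)·(-15) = -100
since m = R²·68 − (-100)²:  R² = (10000 + -208) / 68 = 144
R = √144 = 12  ⇒  r_B = 12 − 8 = 4

rB=4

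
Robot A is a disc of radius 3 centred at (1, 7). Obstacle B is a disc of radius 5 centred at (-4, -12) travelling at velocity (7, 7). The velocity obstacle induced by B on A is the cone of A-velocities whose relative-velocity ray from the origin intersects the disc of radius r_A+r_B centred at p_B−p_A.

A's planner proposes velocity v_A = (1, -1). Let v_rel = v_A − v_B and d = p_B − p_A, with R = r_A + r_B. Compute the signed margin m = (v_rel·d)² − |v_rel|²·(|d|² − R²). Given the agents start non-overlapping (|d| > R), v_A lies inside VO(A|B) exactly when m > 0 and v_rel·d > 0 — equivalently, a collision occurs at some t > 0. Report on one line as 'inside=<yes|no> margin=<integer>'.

d = (-5, -19),  |d|² = 386;  R = 3+5 = 8,  c = 386−8² = 322
v_rel = (-6, -8),  |v_rel|² = 100;  v_rel·d = (-6)·(-5) + (-8)·(-19) = 182
100·t² − 364·t + 322 = 0  ⇒  m = 182² − 100·322 = 924
m = 924 > 0,  v_rel·d = 182 > 0  ⇒  inside

inside=yes margin=924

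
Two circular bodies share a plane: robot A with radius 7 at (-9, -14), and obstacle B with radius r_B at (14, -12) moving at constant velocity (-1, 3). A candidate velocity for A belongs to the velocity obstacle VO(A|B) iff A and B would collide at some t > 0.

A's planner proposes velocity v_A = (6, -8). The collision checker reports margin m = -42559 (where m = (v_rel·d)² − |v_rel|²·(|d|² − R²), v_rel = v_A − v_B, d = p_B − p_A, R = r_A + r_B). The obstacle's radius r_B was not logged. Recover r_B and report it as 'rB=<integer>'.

m = -42559
d = (23, 2);  v_rel = (7, -11),  |v_rel|² = 170
v_rel×d = (7)·(2) − (-11)·(23) = 267
since m = R²·170 − 267²:  R² = (71289 + -42559) / 170 = 169
R = √169 = 13  ⇒  r_B = 13 − 7 = 6

rB=6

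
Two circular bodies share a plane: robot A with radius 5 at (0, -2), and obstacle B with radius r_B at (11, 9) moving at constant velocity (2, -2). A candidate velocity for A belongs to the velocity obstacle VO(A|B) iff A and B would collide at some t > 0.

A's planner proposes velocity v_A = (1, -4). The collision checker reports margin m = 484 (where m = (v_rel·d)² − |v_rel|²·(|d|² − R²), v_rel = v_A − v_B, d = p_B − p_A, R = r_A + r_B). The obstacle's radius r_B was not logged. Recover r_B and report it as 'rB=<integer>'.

m = 484
d = (11, 11);  v_rel = (-1, -2),  |v_rel|² = 5
v_rel×d = (-1)·(11) − (-2)·(11) = 11
since m = R²·5 − 11²:  R² = (121 + 484) / 5 = 121
R = √121 = 11  ⇒  r_B = 11 − 5 = 6

rB=6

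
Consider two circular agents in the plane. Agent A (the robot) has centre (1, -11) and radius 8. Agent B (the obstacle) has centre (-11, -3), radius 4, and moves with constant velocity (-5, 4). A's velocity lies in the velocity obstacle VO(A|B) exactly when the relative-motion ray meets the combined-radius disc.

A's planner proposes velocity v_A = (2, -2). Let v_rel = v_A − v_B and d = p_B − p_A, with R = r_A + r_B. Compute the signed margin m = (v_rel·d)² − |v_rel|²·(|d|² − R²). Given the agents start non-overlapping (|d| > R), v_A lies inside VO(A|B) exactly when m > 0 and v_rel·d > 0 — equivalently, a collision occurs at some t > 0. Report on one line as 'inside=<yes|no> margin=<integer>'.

d = (-12, 8),  |d|² = 208;  R = 8+4 = 12,  c = 208−12² = 64
v_rel = (7, -6),  |v_rel|² = 85;  v_rel·d = (7)·(-12) + (-6)·(8) = -132
85·t² + 264·t + 64 = 0  ⇒  m = (-132)² − 85·64 = 11984
m = 11984 > 0,  v_rel·d = -132 < 0  ⇒  outside

inside=no margin=11984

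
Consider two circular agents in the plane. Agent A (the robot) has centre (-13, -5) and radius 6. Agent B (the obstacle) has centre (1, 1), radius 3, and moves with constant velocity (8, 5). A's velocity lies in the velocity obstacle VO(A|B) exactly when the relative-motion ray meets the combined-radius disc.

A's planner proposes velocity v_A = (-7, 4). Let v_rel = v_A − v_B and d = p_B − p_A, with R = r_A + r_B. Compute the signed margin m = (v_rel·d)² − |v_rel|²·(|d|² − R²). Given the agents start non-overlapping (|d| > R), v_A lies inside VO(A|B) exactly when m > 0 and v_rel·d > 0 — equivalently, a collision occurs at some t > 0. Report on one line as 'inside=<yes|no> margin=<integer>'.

d = (14, 6),  |d|² = 232;  R = 6+3 = 9,  c = 232−9² = 151
v_rel = (-15, -1),  |v_rel|² = 226;  v_rel·d = (-15)·(14) + (-1)·(6) = -216
226·t² + 432·t + 151 = 0  ⇒  m = (-216)² − 226·151 = 12530
m = 12530 > 0,  v_rel·d = -216 < 0  ⇒  outside

inside=no margin=12530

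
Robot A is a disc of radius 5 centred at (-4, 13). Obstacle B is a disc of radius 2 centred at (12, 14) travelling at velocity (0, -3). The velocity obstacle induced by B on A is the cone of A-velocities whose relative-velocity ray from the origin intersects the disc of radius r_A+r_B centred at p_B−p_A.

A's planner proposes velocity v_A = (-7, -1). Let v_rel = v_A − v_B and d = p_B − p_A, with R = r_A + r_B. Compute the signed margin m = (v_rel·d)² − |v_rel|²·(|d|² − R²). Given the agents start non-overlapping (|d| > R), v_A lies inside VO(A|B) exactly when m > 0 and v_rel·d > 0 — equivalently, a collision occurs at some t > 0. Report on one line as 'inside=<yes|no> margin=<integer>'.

d = (16, 1),  |d|² = 257;  R = 5+2 = 7,  c = 257−7² = 208
v_rel = (-7, 2),  |v_rel|² = 53;  v_rel·d = (-7)·(16) + (2)·(1) = -110
53·t² + 220·t + 208 = 0  ⇒  m = (-110)² − 53·208 = 1076
m = 1076 > 0,  v_rel·d = -110 < 0  ⇒  outside

inside=no margin=1076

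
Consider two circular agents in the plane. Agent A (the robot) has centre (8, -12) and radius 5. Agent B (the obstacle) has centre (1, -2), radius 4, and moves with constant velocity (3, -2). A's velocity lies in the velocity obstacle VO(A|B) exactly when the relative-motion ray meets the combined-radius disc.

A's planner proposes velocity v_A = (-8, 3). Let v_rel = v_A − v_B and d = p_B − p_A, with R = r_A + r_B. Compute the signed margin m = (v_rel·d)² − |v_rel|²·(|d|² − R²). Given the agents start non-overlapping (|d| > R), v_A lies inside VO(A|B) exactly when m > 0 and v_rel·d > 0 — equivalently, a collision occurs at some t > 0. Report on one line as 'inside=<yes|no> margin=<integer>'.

d = (-7, 10),  |d|² = 149;  R = 5+4 = 9,  c = 149−9² = 68
v_rel = (-11, 5),  |v_rel|² = 146;  v_rel·d = (-11)·(-7) + (5)·(10) = 127
146·t² − 254·t + 68 = 0  ⇒  m = 127² − 146·68 = 6201
m = 6201 > 0,  v_rel·d = 127 > 0  ⇒  inside

inside=yes margin=6201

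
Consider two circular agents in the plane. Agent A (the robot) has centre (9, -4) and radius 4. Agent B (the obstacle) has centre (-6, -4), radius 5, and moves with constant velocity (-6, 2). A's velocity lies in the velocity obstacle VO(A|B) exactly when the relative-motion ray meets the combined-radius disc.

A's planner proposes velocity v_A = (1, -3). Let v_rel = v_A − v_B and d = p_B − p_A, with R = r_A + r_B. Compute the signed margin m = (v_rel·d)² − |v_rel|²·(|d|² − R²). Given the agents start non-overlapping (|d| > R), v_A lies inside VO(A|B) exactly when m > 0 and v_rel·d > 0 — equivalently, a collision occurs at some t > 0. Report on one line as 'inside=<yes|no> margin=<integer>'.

d = (-15, 0),  |d|² = 225;  R = 4+5 = 9,  c = 225−9² = 144
v_rel = (7, -5),  |v_rel|² = 74;  v_rel·d = (7)·(-15) + (-5)·(0) = -105
74·t² + 210·t + 144 = 0  ⇒  m = (-105)² − 74·144 = 369
m = 369 > 0,  v_rel·d = -105 < 0  ⇒  outside

inside=no margin=369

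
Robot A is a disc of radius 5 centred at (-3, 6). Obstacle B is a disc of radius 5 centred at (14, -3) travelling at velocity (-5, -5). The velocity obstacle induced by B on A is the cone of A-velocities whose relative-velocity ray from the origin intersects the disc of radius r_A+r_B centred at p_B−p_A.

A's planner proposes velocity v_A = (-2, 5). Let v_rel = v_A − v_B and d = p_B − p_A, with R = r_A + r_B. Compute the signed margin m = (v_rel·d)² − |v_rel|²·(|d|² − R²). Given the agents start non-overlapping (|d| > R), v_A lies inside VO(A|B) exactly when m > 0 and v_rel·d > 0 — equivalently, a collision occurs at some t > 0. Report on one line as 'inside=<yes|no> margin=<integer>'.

d = (17, -9),  |d|² = 370;  R = 5+5 = 10,  c = 370−10² = 270
v_rel = (3, 10),  |v_rel|² = 109;  v_rel·d = (3)·(17) + (10)·(-9) = -39
109·t² + 78·t + 270 = 0  ⇒  m = (-39)² − 109·270 = -27909
m = -27909 < 0,  v_rel·d = -39 < 0  ⇒  outside

inside=no margin=-27909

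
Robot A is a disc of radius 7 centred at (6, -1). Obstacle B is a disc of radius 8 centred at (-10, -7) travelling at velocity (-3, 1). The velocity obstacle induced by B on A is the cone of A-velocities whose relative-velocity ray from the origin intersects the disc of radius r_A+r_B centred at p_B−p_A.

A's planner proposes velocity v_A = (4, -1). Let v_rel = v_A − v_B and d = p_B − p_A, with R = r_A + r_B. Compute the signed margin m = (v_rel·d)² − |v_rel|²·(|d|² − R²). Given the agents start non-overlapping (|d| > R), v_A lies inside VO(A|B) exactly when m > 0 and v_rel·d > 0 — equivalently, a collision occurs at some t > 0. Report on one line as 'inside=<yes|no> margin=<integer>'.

d = (-16, -6),  |d|² = 292;  R = 7+8 = 15,  c = 292−15² = 67
v_rel = (7, -2),  |v_rel|² = 53;  v_rel·d = (7)·(-16) + (-2)·(-6) = -100
53·t² + 200·t + 67 = 0  ⇒  m = (-100)² − 53·67 = 6449
m = 6449 > 0,  v_rel·d = -100 < 0  ⇒  outside

inside=no margin=6449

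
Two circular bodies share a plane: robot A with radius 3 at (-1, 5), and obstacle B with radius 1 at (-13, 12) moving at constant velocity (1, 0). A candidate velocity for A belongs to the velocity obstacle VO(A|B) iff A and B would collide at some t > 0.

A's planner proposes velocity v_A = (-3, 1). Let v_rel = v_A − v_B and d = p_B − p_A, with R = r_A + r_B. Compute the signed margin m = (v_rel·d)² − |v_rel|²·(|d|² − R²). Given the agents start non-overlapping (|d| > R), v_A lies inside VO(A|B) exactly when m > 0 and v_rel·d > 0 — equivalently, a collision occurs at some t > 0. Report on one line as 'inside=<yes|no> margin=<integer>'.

d = (-12, 7),  |d|² = 193;  R = 3+1 = 4,  c = 193−4² = 177
v_rel = (-4, 1),  |v_rel|² = 17;  v_rel·d = (-4)·(-12) + (1)·(7) = 55
17·t² − 110·t + 177 = 0  ⇒  m = 55² − 17·177 = 16
m = 16 > 0,  v_rel·d = 55 > 0  ⇒  inside

inside=yes margin=16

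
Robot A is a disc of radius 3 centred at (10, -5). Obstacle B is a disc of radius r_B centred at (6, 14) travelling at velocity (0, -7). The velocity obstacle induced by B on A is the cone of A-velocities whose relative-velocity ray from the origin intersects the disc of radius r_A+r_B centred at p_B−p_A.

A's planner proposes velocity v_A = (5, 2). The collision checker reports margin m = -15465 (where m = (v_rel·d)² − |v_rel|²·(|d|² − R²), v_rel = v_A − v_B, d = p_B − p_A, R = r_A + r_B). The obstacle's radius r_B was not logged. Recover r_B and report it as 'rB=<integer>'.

m = -15465
d = (-4, 19);  v_rel = (5, 9),  |v_rel|² = 106
v_rel×d = (5)·(19) − (9)·(-4) = 131
since m = R²·106 − 131²:  R² = (17161 + -15465) / 106 = 16
R = √16 = 4  ⇒  r_B = 4 − 3 = 1

rB=1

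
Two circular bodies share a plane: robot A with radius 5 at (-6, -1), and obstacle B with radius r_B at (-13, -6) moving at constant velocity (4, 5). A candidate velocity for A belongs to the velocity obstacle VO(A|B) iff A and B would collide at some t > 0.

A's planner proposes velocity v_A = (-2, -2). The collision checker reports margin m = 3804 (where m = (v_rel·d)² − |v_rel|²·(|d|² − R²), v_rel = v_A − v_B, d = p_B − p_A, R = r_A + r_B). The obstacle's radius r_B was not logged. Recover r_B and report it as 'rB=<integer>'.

m = 3804
d = (-7, -5);  v_rel = (-6, -7),  |v_rel|² = 85
v_rel×d = (-6)·(-5) − (-7)·(-7) = -19
since m = R²·85 − (-19)²:  R² = (361 + 3804) / 85 = 49
R = √49 = 7  ⇒  r_B = 7 − 5 = 2

rB=2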